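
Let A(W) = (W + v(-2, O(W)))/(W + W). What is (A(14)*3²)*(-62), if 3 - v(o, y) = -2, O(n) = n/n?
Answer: -5301/14 ≈ -378.64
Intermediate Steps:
O(n) = 1
v(o, y) = 5 (v(o, y) = 3 - 1*(-2) = 3 + 2 = 5)
A(W) = (5 + W)/(2*W) (A(W) = (W + 5)/(W + W) = (5 + W)/((2*W)) = (5 + W)*(1/(2*W)) = (5 + W)/(2*W))
(A(14)*3²)*(-62) = (((½)*(5 + 14)/14)*3²)*(-62) = (((½)*(1/14)*19)*9)*(-62) = ((19/28)*9)*(-62) = (171/28)*(-62) = -5301/14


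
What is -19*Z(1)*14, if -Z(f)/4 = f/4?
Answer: 266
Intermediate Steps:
Z(f) = -f (Z(f) = -4*f/4 = -f)
-19*Z(1)*14 = -(-19)*14 = -19*(-1)*14 = 19*14 = 266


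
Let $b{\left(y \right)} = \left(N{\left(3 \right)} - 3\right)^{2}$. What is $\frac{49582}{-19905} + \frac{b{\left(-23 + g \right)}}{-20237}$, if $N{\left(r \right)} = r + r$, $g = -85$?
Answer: $- \frac{1003570079}{402817485} \approx -2.4914$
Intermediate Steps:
$N{\left(r \right)} = 2 r$
$b{\left(y \right)} = 9$ ($b{\left(y \right)} = \left(2 \cdot 3 - 3\right)^{2} = \left(6 - 3\right)^{2} = 3^{2} = 9$)
$\frac{49582}{-19905} + \frac{b{\left(-23 + g \right)}}{-20237} = \frac{49582}{-19905} + \frac{9}{-20237} = 49582 \left(- \frac{1}{19905}\right) + 9 \left(- \frac{1}{20237}\right) = - \frac{49582}{19905} - \frac{9}{20237} = - \frac{1003570079}{402817485}$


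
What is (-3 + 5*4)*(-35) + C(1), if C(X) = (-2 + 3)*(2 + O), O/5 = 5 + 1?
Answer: -563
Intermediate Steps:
O = 30 (O = 5*(5 + 1) = 5*6 = 30)
C(X) = 32 (C(X) = (-2 + 3)*(2 + 30) = 1*32 = 32)
(-3 + 5*4)*(-35) + C(1) = (-3 + 5*4)*(-35) + 32 = (-3 + 20)*(-35) + 32 = 17*(-35) + 32 = -595 + 32 = -563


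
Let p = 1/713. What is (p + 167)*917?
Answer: 109189024/713 ≈ 1.5314e+5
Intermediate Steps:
p = 1/713 ≈ 0.0014025
(p + 167)*917 = (1/713 + 167)*917 = (119072/713)*917 = 109189024/713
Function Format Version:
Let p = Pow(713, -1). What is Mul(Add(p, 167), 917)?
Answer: Rational(109189024, 713) ≈ 1.5314e+5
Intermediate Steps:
p = Rational(1, 713) ≈ 0.0014025
Mul(Add(p, 167), 917) = Mul(Add(Rational(1, 713), 167), 917) = Mul(Rational(119072, 713), 917) = Rational(109189024, 713)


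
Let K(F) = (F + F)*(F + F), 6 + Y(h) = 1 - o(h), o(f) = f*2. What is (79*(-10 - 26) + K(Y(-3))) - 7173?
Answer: -10013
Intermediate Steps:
o(f) = 2*f
Y(h) = -5 - 2*h (Y(h) = -6 + (1 - 2*h) = -5 - 2*h)
K(F) = 4*F² (K(F) = (2*F)*(2*F) = 4*F²)
(79*(-10 - 26) + K(Y(-3))) - 7173 = (79*(-10 - 26) + 4*(-5 - 2*(-3))²) - 7173 = (79*(-36) + 4*(-5 + 6)²) - 7173 = (-2844 + 4*1²) - 7173 = (-2844 + 4*1) - 7173 = (-2844 + 4) - 7173 = -2840 - 7173 = -10013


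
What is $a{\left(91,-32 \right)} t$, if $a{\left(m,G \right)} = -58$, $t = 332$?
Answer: $-19256$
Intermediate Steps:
$a{\left(91,-32 \right)} t = \left(-58\right) 332 = -19256$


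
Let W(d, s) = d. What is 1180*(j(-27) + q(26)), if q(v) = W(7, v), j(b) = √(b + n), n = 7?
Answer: 8260 + 2360*I*√5 ≈ 8260.0 + 5277.1*I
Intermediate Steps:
j(b) = √(7 + b) (j(b) = √(b + 7) = √(7 + b))
q(v) = 7
1180*(j(-27) + q(26)) = 1180*(√(7 - 27) + 7) = 1180*(√(-20) + 7) = 1180*(2*I*√5 + 7) = 1180*(7 + 2*I*√5) = 8260 + 2360*I*√5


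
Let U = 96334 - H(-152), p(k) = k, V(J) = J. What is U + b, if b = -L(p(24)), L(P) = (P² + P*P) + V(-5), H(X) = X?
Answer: 95339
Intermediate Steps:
L(P) = -5 + 2*P² (L(P) = (P² + P*P) - 5 = (P² + P²) - 5 = 2*P² - 5 = -5 + 2*P²)
U = 96486 (U = 96334 - 1*(-152) = 96334 + 152 = 96486)
b = -1147 (b = -(-5 + 2*24²) = -(-5 + 2*576) = -(-5 + 1152) = -1*1147 = -1147)
U + b = 96486 - 1147 = 95339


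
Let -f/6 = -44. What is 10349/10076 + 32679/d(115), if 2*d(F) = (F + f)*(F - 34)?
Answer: 108472351/34369236 ≈ 3.1561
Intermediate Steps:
f = 264 (f = -6*(-44) = 264)
d(F) = (-34 + F)*(264 + F)/2 (d(F) = ((F + 264)*(F - 34))/2 = ((264 + F)*(-34 + F))/2 = ((-34 + F)*(264 + F))/2 = (-34 + F)*(264 + F)/2)
10349/10076 + 32679/d(115) = 10349/10076 + 32679/(-4488 + (½)*115² + 115*115) = 10349*(1/10076) + 32679/(-4488 + (½)*13225 + 13225) = 10349/10076 + 32679/(-4488 + 13225/2 + 13225) = 10349/10076 + 32679/(30699/2) = 10349/10076 + 32679*(2/30699) = 10349/10076 + 7262/3411 = 108472351/34369236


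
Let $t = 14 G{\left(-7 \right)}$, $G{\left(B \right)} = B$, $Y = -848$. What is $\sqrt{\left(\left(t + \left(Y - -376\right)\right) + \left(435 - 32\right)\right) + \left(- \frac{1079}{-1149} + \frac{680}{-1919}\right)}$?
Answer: $\frac{2 i \sqrt{202266145930119}}{2204931} \approx 12.9 i$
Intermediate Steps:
$t = -98$ ($t = 14 \left(-7\right) = -98$)
$\sqrt{\left(\left(t + \left(Y - -376\right)\right) + \left(435 - 32\right)\right) + \left(- \frac{1079}{-1149} + \frac{680}{-1919}\right)} = \sqrt{\left(\left(-98 - 472\right) + \left(435 - 32\right)\right) + \left(- \frac{1079}{-1149} + \frac{680}{-1919}\right)} = \sqrt{\left(\left(-98 + \left(-848 + 376\right)\right) + \left(435 - 32\right)\right) + \left(\left(-1079\right) \left(- \frac{1}{1149}\right) + 680 \left(- \frac{1}{1919}\right)\right)} = \sqrt{\left(\left(-98 - 472\right) + 403\right) + \left(\frac{1079}{1149} - \frac{680}{1919}\right)} = \sqrt{\left(-570 + 403\right) + \frac{1289281}{2204931}} = \sqrt{-167 + \frac{1289281}{2204931}} = \sqrt{- \frac{366934196}{2204931}} = \frac{2 i \sqrt{202266145930119}}{2204931}$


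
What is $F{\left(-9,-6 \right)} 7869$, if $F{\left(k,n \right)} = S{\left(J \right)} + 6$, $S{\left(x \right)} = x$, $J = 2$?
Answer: $62952$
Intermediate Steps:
$F{\left(k,n \right)} = 8$ ($F{\left(k,n \right)} = 2 + 6 = 8$)
$F{\left(-9,-6 \right)} 7869 = 8 \cdot 7869 = 62952$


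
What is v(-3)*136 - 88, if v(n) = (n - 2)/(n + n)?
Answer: 76/3 ≈ 25.333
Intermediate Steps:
v(n) = (-2 + n)/(2*n) (v(n) = (-2 + n)/((2*n)) = (-2 + n)*(1/(2*n)) = (-2 + n)/(2*n))
v(-3)*136 - 88 = ((1/2)*(-2 - 3)/(-3))*136 - 88 = ((1/2)*(-1/3)*(-5))*136 - 88 = (5/6)*136 - 88 = 340/3 - 88 = 76/3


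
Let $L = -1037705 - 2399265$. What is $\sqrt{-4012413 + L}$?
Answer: $i \sqrt{7449383} \approx 2729.4 i$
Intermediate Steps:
$L = -3436970$ ($L = -1037705 - 2399265 = -3436970$)
$\sqrt{-4012413 + L} = \sqrt{-4012413 - 3436970} = \sqrt{-7449383} = i \sqrt{7449383}$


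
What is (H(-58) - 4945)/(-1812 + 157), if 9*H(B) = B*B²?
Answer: 239617/14895 ≈ 16.087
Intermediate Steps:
H(B) = B³/9 (H(B) = (B*B²)/9 = B³/9)
(H(-58) - 4945)/(-1812 + 157) = ((⅑)*(-58)³ - 4945)/(-1812 + 157) = ((⅑)*(-195112) - 4945)/(-1655) = (-195112/9 - 4945)*(-1/1655) = -239617/9*(-1/1655) = 239617/14895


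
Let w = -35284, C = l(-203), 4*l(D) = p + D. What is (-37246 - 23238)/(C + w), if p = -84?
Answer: 241936/141423 ≈ 1.7107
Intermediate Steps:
l(D) = -21 + D/4 (l(D) = (-84 + D)/4 = -21 + D/4)
C = -287/4 (C = -21 + (¼)*(-203) = -21 - 203/4 = -287/4 ≈ -71.750)
(-37246 - 23238)/(C + w) = (-37246 - 23238)/(-287/4 - 35284) = -60484/(-141423/4) = -60484*(-4/141423) = 241936/141423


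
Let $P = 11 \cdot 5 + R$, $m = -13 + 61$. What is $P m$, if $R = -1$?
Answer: $2592$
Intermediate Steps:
$m = 48$
$P = 54$ ($P = 11 \cdot 5 - 1 = 55 - 1 = 54$)
$P m = 54 \cdot 48 = 2592$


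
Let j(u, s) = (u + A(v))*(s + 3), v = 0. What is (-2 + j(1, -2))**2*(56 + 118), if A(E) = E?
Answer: 174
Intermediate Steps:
j(u, s) = u*(3 + s) (j(u, s) = (u + 0)*(s + 3) = u*(3 + s))
(-2 + j(1, -2))**2*(56 + 118) = (-2 + 1*(3 - 2))**2*(56 + 118) = (-2 + 1*1)**2*174 = (-2 + 1)**2*174 = (-1)**2*174 = 1*174 = 174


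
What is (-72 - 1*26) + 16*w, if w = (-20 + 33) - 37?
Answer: -482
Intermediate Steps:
w = -24 (w = 13 - 37 = -24)
(-72 - 1*26) + 16*w = (-72 - 1*26) + 16*(-24) = (-72 - 26) - 384 = -98 - 384 = -482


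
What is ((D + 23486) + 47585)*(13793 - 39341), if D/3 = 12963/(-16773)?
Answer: -10151370008904/5591 ≈ -1.8157e+9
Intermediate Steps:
D = -12963/5591 (D = 3*(12963/(-16773)) = 3*(12963*(-1/16773)) = 3*(-4321/5591) = -12963/5591 ≈ -2.3185)
((D + 23486) + 47585)*(13793 - 39341) = ((-12963/5591 + 23486) + 47585)*(13793 - 39341) = (131297263/5591 + 47585)*(-25548) = (397344998/5591)*(-25548) = -10151370008904/5591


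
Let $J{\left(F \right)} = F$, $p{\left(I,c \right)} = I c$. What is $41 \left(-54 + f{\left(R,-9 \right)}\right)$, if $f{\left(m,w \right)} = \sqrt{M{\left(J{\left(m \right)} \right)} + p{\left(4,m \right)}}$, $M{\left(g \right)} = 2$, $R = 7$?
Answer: $-2214 + 41 \sqrt{30} \approx -1989.4$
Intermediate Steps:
$f{\left(m,w \right)} = \sqrt{2 + 4 m}$
$41 \left(-54 + f{\left(R,-9 \right)}\right) = 41 \left(-54 + \sqrt{2 + 4 \cdot 7}\right) = 41 \left(-54 + \sqrt{2 + 28}\right) = 41 \left(-54 + \sqrt{30}\right) = -2214 + 41 \sqrt{30}$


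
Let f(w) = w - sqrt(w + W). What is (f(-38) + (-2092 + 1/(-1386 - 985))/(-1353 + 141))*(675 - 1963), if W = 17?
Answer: 33564843046/718413 + 1288*I*sqrt(21) ≈ 46721.0 + 5902.4*I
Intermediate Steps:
f(w) = w - sqrt(17 + w) (f(w) = w - sqrt(w + 17) = w - sqrt(17 + w))
(f(-38) + (-2092 + 1/(-1386 - 985))/(-1353 + 141))*(675 - 1963) = ((-38 - sqrt(17 - 38)) + (-2092 + 1/(-1386 - 985))/(-1353 + 141))*(675 - 1963) = ((-38 - sqrt(-21)) + (-2092 + 1/(-2371))/(-1212))*(-1288) = ((-38 - I*sqrt(21)) + (-2092 - 1/2371)*(-1/1212))*(-1288) = ((-38 - I*sqrt(21)) - 4960133/2371*(-1/1212))*(-1288) = ((-38 - I*sqrt(21)) + 4960133/2873652)*(-1288) = (-104238643/2873652 - I*sqrt(21))*(-1288) = 33564843046/718413 + 1288*I*sqrt(21)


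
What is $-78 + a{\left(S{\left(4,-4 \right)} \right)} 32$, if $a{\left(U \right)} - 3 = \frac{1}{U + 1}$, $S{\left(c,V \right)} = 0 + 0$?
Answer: $50$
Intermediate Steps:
$S{\left(c,V \right)} = 0$
$a{\left(U \right)} = 3 + \frac{1}{1 + U}$ ($a{\left(U \right)} = 3 + \frac{1}{U + 1} = 3 + \frac{1}{1 + U}$)
$-78 + a{\left(S{\left(4,-4 \right)} \right)} 32 = -78 + \frac{4 + 3 \cdot 0}{1 + 0} \cdot 32 = -78 + \frac{4 + 0}{1} \cdot 32 = -78 + 1 \cdot 4 \cdot 32 = -78 + 4 \cdot 32 = -78 + 128 = 50$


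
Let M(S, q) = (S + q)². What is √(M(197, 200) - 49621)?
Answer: 2*√26997 ≈ 328.62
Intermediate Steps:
√(M(197, 200) - 49621) = √((197 + 200)² - 49621) = √(397² - 49621) = √(157609 - 49621) = √107988 = 2*√26997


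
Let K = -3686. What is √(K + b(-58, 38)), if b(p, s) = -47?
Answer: I*√3733 ≈ 61.098*I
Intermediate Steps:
√(K + b(-58, 38)) = √(-3686 - 47) = √(-3733) = I*√3733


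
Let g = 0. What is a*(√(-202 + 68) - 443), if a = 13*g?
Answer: 0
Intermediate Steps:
a = 0 (a = 13*0 = 0)
a*(√(-202 + 68) - 443) = 0*(√(-202 + 68) - 443) = 0*(√(-134) - 443) = 0*(I*√134 - 443) = 0*(-443 + I*√134) = 0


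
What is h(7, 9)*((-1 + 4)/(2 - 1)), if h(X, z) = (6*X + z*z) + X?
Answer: 390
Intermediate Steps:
h(X, z) = z² + 7*X (h(X, z) = (6*X + z²) + X = (z² + 6*X) + X = z² + 7*X)
h(7, 9)*((-1 + 4)/(2 - 1)) = (9² + 7*7)*((-1 + 4)/(2 - 1)) = (81 + 49)*(3/1) = 130*(3*1) = 130*3 = 390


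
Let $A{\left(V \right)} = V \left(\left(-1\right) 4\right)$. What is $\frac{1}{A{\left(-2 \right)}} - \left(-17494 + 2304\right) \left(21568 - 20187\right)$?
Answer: $\frac{167819121}{8} \approx 2.0977 \cdot 10^{7}$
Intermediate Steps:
$A{\left(V \right)} = - 4 V$ ($A{\left(V \right)} = V \left(-4\right) = - 4 V$)
$\frac{1}{A{\left(-2 \right)}} - \left(-17494 + 2304\right) \left(21568 - 20187\right) = \frac{1}{\left(-4\right) \left(-2\right)} - \left(-17494 + 2304\right) \left(21568 - 20187\right) = \frac{1}{8} - \left(-15190\right) 1381 = \frac{1}{8} - -20977390 = \frac{1}{8} + 20977390 = \frac{167819121}{8}$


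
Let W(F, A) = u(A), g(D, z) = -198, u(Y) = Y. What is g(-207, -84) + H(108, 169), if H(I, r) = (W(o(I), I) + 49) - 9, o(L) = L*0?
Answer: -50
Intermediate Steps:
o(L) = 0
W(F, A) = A
H(I, r) = 40 + I (H(I, r) = (I + 49) - 9 = (49 + I) - 9 = 40 + I)
g(-207, -84) + H(108, 169) = -198 + (40 + 108) = -198 + 148 = -50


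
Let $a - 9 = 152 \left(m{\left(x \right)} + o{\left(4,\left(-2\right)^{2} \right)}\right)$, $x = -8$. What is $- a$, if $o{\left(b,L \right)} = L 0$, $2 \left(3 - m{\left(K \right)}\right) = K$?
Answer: $-1073$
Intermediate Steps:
$m{\left(K \right)} = 3 - \frac{K}{2}$
$o{\left(b,L \right)} = 0$
$a = 1073$ ($a = 9 + 152 \left(\left(3 - -4\right) + 0\right) = 9 + 152 \left(\left(3 + 4\right) + 0\right) = 9 + 152 \left(7 + 0\right) = 9 + 152 \cdot 7 = 9 + 1064 = 1073$)
$- a = \left(-1\right) 1073 = -1073$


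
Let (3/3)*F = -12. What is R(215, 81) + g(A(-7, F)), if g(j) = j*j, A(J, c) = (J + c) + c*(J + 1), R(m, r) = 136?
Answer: 2945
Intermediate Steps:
F = -12
A(J, c) = J + c + c*(1 + J) (A(J, c) = (J + c) + c*(1 + J) = J + c + c*(1 + J))
g(j) = j**2
R(215, 81) + g(A(-7, F)) = 136 + (-7 + 2*(-12) - 7*(-12))**2 = 136 + (-7 - 24 + 84)**2 = 136 + 53**2 = 136 + 2809 = 2945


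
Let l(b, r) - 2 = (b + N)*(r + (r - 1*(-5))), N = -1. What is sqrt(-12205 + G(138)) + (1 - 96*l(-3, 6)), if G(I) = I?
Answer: 6337 + I*sqrt(12067) ≈ 6337.0 + 109.85*I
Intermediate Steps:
l(b, r) = 2 + (-1 + b)*(5 + 2*r) (l(b, r) = 2 + (b - 1)*(r + (r - 1*(-5))) = 2 + (-1 + b)*(r + (r + 5)) = 2 + (-1 + b)*(r + (5 + r)) = 2 + (-1 + b)*(5 + 2*r))
sqrt(-12205 + G(138)) + (1 - 96*l(-3, 6)) = sqrt(-12205 + 138) + (1 - 96*(-3 - 2*6 + 5*(-3) + 2*(-3)*6)) = sqrt(-12067) + (1 - 96*(-3 - 12 - 15 - 36)) = I*sqrt(12067) + (1 - 96*(-66)) = I*sqrt(12067) + (1 + 6336) = I*sqrt(12067) + 6337 = 6337 + I*sqrt(12067)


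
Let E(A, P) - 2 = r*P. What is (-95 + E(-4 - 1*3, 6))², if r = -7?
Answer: 18225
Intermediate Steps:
E(A, P) = 2 - 7*P
(-95 + E(-4 - 1*3, 6))² = (-95 + (2 - 7*6))² = (-95 + (2 - 42))² = (-95 - 40)² = (-135)² = 18225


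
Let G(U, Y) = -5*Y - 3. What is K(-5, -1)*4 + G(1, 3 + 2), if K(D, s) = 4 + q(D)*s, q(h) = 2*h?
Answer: 28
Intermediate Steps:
K(D, s) = 4 + 2*D*s (K(D, s) = 4 + (2*D)*s = 4 + 2*D*s)
G(U, Y) = -3 - 5*Y
K(-5, -1)*4 + G(1, 3 + 2) = (4 + 2*(-5)*(-1))*4 + (-3 - 5*(3 + 2)) = (4 + 10)*4 + (-3 - 5*5) = 14*4 + (-3 - 25) = 56 - 28 = 28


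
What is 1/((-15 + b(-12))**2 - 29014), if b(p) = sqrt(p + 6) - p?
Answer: I/(-29011*I + 6*sqrt(6)) ≈ -3.447e-5 + 1.7462e-8*I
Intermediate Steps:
b(p) = sqrt(6 + p) - p
1/((-15 + b(-12))**2 - 29014) = 1/((-15 + (sqrt(6 - 12) - 1*(-12)))**2 - 29014) = 1/((-15 + (sqrt(-6) + 12))**2 - 29014) = 1/((-15 + (I*sqrt(6) + 12))**2 - 29014) = 1/((-15 + (12 + I*sqrt(6)))**2 - 29014) = 1/((-3 + I*sqrt(6))**2 - 29014) = 1/(-29014 + (-3 + I*sqrt(6))**2)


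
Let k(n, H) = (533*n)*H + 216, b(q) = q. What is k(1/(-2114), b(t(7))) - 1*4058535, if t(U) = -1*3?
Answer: -8579284767/2114 ≈ -4.0583e+6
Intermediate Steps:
t(U) = -3
k(n, H) = 216 + 533*H*n (k(n, H) = 533*H*n + 216 = 216 + 533*H*n)
k(1/(-2114), b(t(7))) - 1*4058535 = (216 + 533*(-3)/(-2114)) - 1*4058535 = (216 + 533*(-3)*(-1/2114)) - 4058535 = (216 + 1599/2114) - 4058535 = 458223/2114 - 4058535 = -8579284767/2114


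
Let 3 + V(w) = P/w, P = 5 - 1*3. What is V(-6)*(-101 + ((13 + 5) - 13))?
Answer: 320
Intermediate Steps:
P = 2 (P = 5 - 3 = 2)
V(w) = -3 + 2/w
V(-6)*(-101 + ((13 + 5) - 13)) = (-3 + 2/(-6))*(-101 + ((13 + 5) - 13)) = (-3 + 2*(-1/6))*(-101 + (18 - 13)) = (-3 - 1/3)*(-101 + 5) = -10/3*(-96) = 320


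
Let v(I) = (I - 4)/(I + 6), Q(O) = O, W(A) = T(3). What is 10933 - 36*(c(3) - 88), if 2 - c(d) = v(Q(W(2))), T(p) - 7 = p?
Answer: 28085/2 ≈ 14043.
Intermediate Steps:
T(p) = 7 + p
W(A) = 10 (W(A) = 7 + 3 = 10)
v(I) = (-4 + I)/(6 + I)
c(d) = 13/8 (c(d) = 2 - (-4 + 10)/(6 + 10) = 2 - 6/16 = 2 - 1*3/8 = 2 - 3/8 = 13/8)
10933 - 36*(c(3) - 88) = 10933 - 36*(13/8 - 88) = 10933 - 36*(-691)/8 = 10933 - 1*(-6219/2) = 10933 + 6219/2 = 28085/2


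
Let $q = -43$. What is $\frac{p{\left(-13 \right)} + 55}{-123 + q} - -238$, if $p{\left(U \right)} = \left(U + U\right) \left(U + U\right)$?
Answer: $\frac{38777}{166} \approx 233.6$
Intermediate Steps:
$p{\left(U \right)} = 4 U^{2}$ ($p{\left(U \right)} = 2 U 2 U = 4 U^{2}$)
$\frac{p{\left(-13 \right)} + 55}{-123 + q} - -238 = \frac{4 \left(-13\right)^{2} + 55}{-123 - 43} - -238 = \frac{4 \cdot 169 + 55}{-166} + 238 = \left(676 + 55\right) \left(- \frac{1}{166}\right) + 238 = 731 \left(- \frac{1}{166}\right) + 238 = - \frac{731}{166} + 238 = \frac{38777}{166}$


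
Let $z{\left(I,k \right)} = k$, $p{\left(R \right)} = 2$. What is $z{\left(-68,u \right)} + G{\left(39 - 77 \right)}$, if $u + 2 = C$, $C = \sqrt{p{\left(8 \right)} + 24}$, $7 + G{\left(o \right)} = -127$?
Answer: $-136 + \sqrt{26} \approx -130.9$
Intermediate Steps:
$G{\left(o \right)} = -134$ ($G{\left(o \right)} = -7 - 127 = -134$)
$C = \sqrt{26}$ ($C = \sqrt{2 + 24} = \sqrt{26} \approx 5.099$)
$u = -2 + \sqrt{26} \approx 3.099$
$z{\left(-68,u \right)} + G{\left(39 - 77 \right)} = \left(-2 + \sqrt{26}\right) - 134 = -136 + \sqrt{26}$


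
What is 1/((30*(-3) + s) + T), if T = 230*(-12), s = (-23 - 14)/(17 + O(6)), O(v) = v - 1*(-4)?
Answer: -27/76987 ≈ -0.00035071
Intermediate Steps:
O(v) = 4 + v (O(v) = v + 4 = 4 + v)
s = -37/27 (s = (-23 - 14)/(17 + (4 + 6)) = -37/(17 + 10) = -37/27 ≈ -1.3704)
T = -2760
1/((30*(-3) + s) + T) = 1/((30*(-3) - 37/27) - 2760) = 1/((-90 - 37/27) - 2760) = 1/(-2467/27 - 2760) = 1/(-76987/27) = -27/76987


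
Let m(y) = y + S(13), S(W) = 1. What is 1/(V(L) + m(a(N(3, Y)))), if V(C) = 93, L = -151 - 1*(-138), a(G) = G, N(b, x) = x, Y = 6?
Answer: 1/100 ≈ 0.010000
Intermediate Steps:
m(y) = 1 + y (m(y) = y + 1 = 1 + y)
L = -13 (L = -151 + 138 = -13)
1/(V(L) + m(a(N(3, Y)))) = 1/(93 + (1 + 6)) = 1/(93 + 7) = 1/100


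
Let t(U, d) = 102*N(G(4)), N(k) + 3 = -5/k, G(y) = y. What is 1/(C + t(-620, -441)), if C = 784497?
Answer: 2/1568127 ≈ 1.2754e-6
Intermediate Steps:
N(k) = -3 - 5/k
t(U, d) = -867/2 (t(U, d) = 102*(-3 - 5/4) = 102*(-17/4) = -867/2)
1/(C + t(-620, -441)) = 1/(784497 - 867/2) = 1/(1568127/2) = 2/1568127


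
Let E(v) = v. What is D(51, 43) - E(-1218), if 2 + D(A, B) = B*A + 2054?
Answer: 5463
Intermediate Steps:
D(A, B) = 2052 + A*B (D(A, B) = -2 + (B*A + 2054) = -2 + (A*B + 2054) = -2 + (2054 + A*B) = 2052 + A*B)
D(51, 43) - E(-1218) = (2052 + 51*43) - 1*(-1218) = (2052 + 2193) + 1218 = 4245 + 1218 = 5463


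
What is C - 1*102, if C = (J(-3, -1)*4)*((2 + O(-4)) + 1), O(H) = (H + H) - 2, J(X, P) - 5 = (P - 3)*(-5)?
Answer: -802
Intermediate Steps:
J(X, P) = 20 - 5*P (J(X, P) = 5 + (P - 3)*(-5) = 5 + (-3 + P)*(-5) = 5 + (15 - 5*P) = 20 - 5*P)
O(H) = -2 + 2*H (O(H) = 2*H - 2 = -2 + 2*H)
C = -700 (C = ((20 - 5*(-1))*4)*((2 + (-2 + 2*(-4))) + 1) = ((20 + 5)*4)*((2 + (-2 - 8)) + 1) = (25*4)*((2 - 10) + 1) = 100*(-8 + 1) = 100*(-7) = -700)
C - 1*102 = -700 - 1*102 = -700 - 102 = -802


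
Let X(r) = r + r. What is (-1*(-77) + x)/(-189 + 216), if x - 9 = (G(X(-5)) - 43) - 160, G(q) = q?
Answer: -127/27 ≈ -4.7037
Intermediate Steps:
X(r) = 2*r
x = -204 (x = 9 + ((2*(-5) - 43) - 160) = 9 + ((-10 - 43) - 160) = 9 + (-53 - 160) = 9 - 213 = -204)
(-1*(-77) + x)/(-189 + 216) = (-1*(-77) - 204)/(-189 + 216) = (77 - 204)/27 = -127*1/27 = -127/27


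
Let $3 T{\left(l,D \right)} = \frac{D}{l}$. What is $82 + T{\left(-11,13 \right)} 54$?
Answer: $\frac{668}{11} \approx 60.727$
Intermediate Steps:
$T{\left(l,D \right)} = \frac{D}{3 l}$ ($T{\left(l,D \right)} = \frac{D \frac{1}{l}}{3} = \frac{D}{3 l}$)
$82 + T{\left(-11,13 \right)} 54 = 82 + \frac{1}{3} \cdot 13 \frac{1}{-11} \cdot 54 = 82 + \frac{1}{3} \cdot 13 \left(- \frac{1}{11}\right) 54 = 82 - \frac{234}{11} = \frac{668}{11}$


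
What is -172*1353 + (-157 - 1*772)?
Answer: -233645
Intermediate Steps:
-172*1353 + (-157 - 1*772) = -232716 + (-157 - 772) = -232716 - 929 = -233645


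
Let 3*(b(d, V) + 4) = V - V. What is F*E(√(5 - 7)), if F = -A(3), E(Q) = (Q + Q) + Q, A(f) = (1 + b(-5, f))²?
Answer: -27*I*√2 ≈ -38.184*I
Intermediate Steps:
b(d, V) = -4 (b(d, V) = -4 + (V - V)/3 = -4 + (⅓)*0 = -4 + 0 = -4)
A(f) = 9 (A(f) = (1 - 4)² = (-3)² = 9)
E(Q) = 3*Q (E(Q) = 2*Q + Q = 3*Q)
F = -9 (F = -1*9 = -9)
F*E(√(5 - 7)) = -27*√(5 - 7) = -27*√(-2) = -27*I*√2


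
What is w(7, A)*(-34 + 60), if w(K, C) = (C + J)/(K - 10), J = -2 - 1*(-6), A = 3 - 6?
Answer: -26/3 ≈ -8.6667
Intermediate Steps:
A = -3
J = 4 (J = -2 + 6 = 4)
w(K, C) = (4 + C)/(-10 + K) (w(K, C) = (C + 4)/(K - 10) = (4 + C)/(-10 + K))
w(7, A)*(-34 + 60) = ((4 - 3)/(-10 + 7))*(-34 + 60) = (1/(-3))*26 = -⅓*1*26 = -⅓*26 = -26/3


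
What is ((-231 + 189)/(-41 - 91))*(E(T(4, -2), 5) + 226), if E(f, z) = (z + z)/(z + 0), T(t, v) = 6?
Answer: 798/11 ≈ 72.545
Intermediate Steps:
E(f, z) = 2 (E(f, z) = (2*z)/z = 2)
((-231 + 189)/(-41 - 91))*(E(T(4, -2), 5) + 226) = ((-231 + 189)/(-41 - 91))*(2 + 226) = -42/(-132)*228 = -42*(-1/132)*228 = (7/22)*228 = 798/11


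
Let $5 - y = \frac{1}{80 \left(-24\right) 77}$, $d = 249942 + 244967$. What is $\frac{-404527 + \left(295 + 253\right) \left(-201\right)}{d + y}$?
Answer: $- \frac{76089552000}{73168085761} \approx -1.0399$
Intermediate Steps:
$d = 494909$
$y = \frac{739201}{147840}$ ($y = 5 - \frac{1}{80 \left(-24\right) 77} = 5 - \frac{1}{\left(-1920\right) 77} = 5 - \frac{1}{-147840} = 5 - - \frac{1}{147840} = 5 + \frac{1}{147840} = \frac{739201}{147840} \approx 5.0$)
$\frac{-404527 + \left(295 + 253\right) \left(-201\right)}{d + y} = \frac{-404527 + \left(295 + 253\right) \left(-201\right)}{494909 + \frac{739201}{147840}} = \frac{-404527 + 548 \left(-201\right)}{\frac{73168085761}{147840}} = \left(-404527 - 110148\right) \frac{147840}{73168085761} = \left(-514675\right) \frac{147840}{73168085761} = - \frac{76089552000}{73168085761}$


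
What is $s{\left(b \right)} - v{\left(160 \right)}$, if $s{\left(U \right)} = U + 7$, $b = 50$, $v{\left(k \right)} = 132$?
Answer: $-75$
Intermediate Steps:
$s{\left(U \right)} = 7 + U$
$s{\left(b \right)} - v{\left(160 \right)} = \left(7 + 50\right) - 132 = 57 - 132 = -75$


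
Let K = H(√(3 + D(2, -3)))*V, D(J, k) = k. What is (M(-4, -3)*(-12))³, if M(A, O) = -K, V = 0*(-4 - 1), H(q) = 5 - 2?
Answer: 0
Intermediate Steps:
H(q) = 3
V = 0 (V = 0*(-5) = 0)
K = 0 (K = 3*0 = 0)
M(A, O) = 0 (M(A, O) = -1*0 = 0)
(M(-4, -3)*(-12))³ = (0*(-12))³ = 0³ = 0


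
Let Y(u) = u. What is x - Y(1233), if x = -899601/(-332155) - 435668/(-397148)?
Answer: -40537208396383/32978673485 ≈ -1229.2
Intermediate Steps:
x = 125496010622/32978673485 (x = -899601*(-1/332155) - 435668*(-1/397148) = 899601/332155 + 108917/99287 = 125496010622/32978673485 ≈ 3.8054)
x - Y(1233) = 125496010622/32978673485 - 1*1233 = 125496010622/32978673485 - 1233 = -40537208396383/32978673485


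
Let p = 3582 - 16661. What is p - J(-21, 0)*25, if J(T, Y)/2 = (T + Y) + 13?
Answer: -12679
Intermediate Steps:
p = -13079
J(T, Y) = 26 + 2*T + 2*Y (J(T, Y) = 2*((T + Y) + 13) = 2*(13 + T + Y) = 26 + 2*T + 2*Y)
p - J(-21, 0)*25 = -13079 - (26 + 2*(-21) + 2*0)*25 = -13079 - (26 - 42 + 0)*25 = -13079 - (-16)*25 = -13079 - 1*(-400) = -13079 + 400 = -12679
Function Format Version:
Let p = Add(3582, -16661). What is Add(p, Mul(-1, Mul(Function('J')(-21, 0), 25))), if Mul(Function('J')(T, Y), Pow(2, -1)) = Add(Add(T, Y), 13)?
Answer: -12679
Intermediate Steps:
p = -13079
Function('J')(T, Y) = Add(26, Mul(2, T), Mul(2, Y)) (Function('J')(T, Y) = Mul(2, Add(Add(T, Y), 13)) = Mul(2, Add(13, T, Y)) = Add(26, Mul(2, T), Mul(2, Y)))
Add(p, Mul(-1, Mul(Function('J')(-21, 0), 25))) = Add(-13079, Mul(-1, Mul(Add(26, Mul(2, -21), Mul(2, 0)), 25))) = Add(-13079, Mul(-1, Mul(Add(26, -42, 0), 25))) = Add(-13079, Mul(-1, Mul(-16, 25))) = Add(-13079, Mul(-1, -400)) = Add(-13079, 400) = -12679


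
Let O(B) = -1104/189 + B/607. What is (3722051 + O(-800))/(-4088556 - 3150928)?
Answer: -142334678515/276845107644 ≈ -0.51413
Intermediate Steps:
O(B) = -368/63 + B/607 (O(B) = -1104*1/189 + B*(1/607) = -368/63 + B/607)
(3722051 + O(-800))/(-4088556 - 3150928) = (3722051 + (-368/63 + (1/607)*(-800)))/(-4088556 - 3150928) = (3722051 + (-368/63 - 800/607))/(-7239484) = (3722051 - 273776/38241)*(-1/7239484) = (142334678515/38241)*(-1/7239484) = -142334678515/276845107644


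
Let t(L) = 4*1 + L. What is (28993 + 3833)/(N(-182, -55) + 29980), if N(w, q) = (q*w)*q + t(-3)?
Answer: -10942/173523 ≈ -0.063058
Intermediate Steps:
t(L) = 4 + L
N(w, q) = 1 + w*q**2 (N(w, q) = (q*w)*q + (4 - 3) = w*q**2 + 1 = 1 + w*q**2)
(28993 + 3833)/(N(-182, -55) + 29980) = (28993 + 3833)/((1 - 182*(-55)**2) + 29980) = 32826/((1 - 182*3025) + 29980) = 32826/((1 - 550550) + 29980) = 32826/(-550549 + 29980) = 32826/(-520569) = 32826*(-1/520569) = -10942/173523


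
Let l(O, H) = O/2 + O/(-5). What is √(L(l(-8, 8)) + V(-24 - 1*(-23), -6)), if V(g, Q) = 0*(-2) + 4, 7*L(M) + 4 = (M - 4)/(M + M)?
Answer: 2*√399/21 ≈ 1.9024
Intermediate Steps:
l(O, H) = 3*O/10 (l(O, H) = O*(½) + O*(-⅕) = O/2 - O/5 = 3*O/10)
L(M) = -4/7 + (-4 + M)/(14*M) (L(M) = -4/7 + ((M - 4)/(M + M))/7 = -4/7 + ((-4 + M)/((2*M)))/7 = -4/7 + ((-4 + M)*(1/(2*M)))/7 = -4/7 + ((-4 + M)/(2*M))/7 = -4/7 + (-4 + M)/(14*M))
V(g, Q) = 4 (V(g, Q) = 0 + 4 = 4)
√(L(l(-8, 8)) + V(-24 - 1*(-23), -6)) = √((-4 - 21*(-8)/10)/(14*(((3/10)*(-8)))) + 4) = √((-4 - 7*(-12/5))/(14*(-12/5)) + 4) = √((1/14)*(-5/12)*(-4 + 84/5) + 4) = √((1/14)*(-5/12)*(64/5) + 4) = √(-8/21 + 4) = √(76/21) = 2*√399/21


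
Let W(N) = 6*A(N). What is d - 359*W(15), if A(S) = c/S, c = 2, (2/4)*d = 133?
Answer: -106/5 ≈ -21.200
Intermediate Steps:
d = 266 (d = 2*133 = 266)
A(S) = 2/S
W(N) = 12/N (W(N) = 6*(2/N) = 12/N)
d - 359*W(15) = 266 - 4308/15 = 266 - 359*4/5 = 266 - 1436/5 = -106/5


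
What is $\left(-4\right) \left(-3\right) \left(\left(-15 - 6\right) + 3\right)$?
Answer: $-216$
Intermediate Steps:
$\left(-4\right) \left(-3\right) \left(\left(-15 - 6\right) + 3\right) = 12 \left(-21 + 3\right) = 12 \left(-18\right) = -216$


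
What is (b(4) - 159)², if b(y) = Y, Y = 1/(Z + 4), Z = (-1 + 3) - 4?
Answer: 100489/4 ≈ 25122.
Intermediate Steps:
Z = -2 (Z = 2 - 4 = -2)
Y = ½ (Y = 1/(-2 + 4) = 1/2 = ½ ≈ 0.50000)
b(y) = ½
(b(4) - 159)² = (½ - 159)² = (-317/2)² = 100489/4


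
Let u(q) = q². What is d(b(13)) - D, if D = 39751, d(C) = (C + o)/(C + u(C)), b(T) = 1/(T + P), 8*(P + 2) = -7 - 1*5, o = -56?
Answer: -281620/7 ≈ -40231.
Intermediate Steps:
P = -7/2 (P = -2 + (-7 - 1*5)/8 = -2 + (-7 - 5)/8 = -2 + (⅛)*(-12) = -2 - 3/2 = -7/2 ≈ -3.5000)
b(T) = 1/(-7/2 + T) (b(T) = 1/(T - 7/2) = 1/(-7/2 + T))
d(C) = (-56 + C)/(C + C²) (d(C) = (C - 56)/(C + C²) = (-56 + C)/(C + C²))
d(b(13)) - D = (-56 + 2/(-7 + 2*13))/(((2/(-7 + 2*13)))*(1 + 2/(-7 + 2*13))) - 1*39751 = (-56 + 2/(-7 + 26))/(((2/(-7 + 26)))*(1 + 2/(-7 + 26))) - 39751 = (-56 + 2/19)/(((2/19))*(1 + 2/19)) - 39751 = (-56 + 2*(1/19))/(((2*(1/19)))*(1 + 2*(1/19))) - 39751 = (-56 + 2/19)/((2/19)*(1 + 2/19)) - 39751 = (19/2)*(-1062/19)/(21/19) - 39751 = (19/2)*(19/21)*(-1062/19) - 39751 = -3363/7 - 39751 = -281620/7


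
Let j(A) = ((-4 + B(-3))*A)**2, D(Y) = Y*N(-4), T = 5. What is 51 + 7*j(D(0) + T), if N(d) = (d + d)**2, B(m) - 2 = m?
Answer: 4426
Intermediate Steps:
B(m) = 2 + m
N(d) = 4*d**2 (N(d) = (2*d)**2 = 4*d**2)
D(Y) = 64*Y (D(Y) = Y*(4*(-4)**2) = Y*(4*16) = Y*64 = 64*Y)
j(A) = 25*A**2 (j(A) = ((-4 + (2 - 3))*A)**2 = ((-4 - 1)*A)**2 = (-5*A)**2 = 25*A**2)
51 + 7*j(D(0) + T) = 51 + 7*(25*(64*0 + 5)**2) = 51 + 7*(25*(0 + 5)**2) = 51 + 7*(25*5**2) = 51 + 7*(25*25) = 51 + 7*625 = 51 + 4375 = 4426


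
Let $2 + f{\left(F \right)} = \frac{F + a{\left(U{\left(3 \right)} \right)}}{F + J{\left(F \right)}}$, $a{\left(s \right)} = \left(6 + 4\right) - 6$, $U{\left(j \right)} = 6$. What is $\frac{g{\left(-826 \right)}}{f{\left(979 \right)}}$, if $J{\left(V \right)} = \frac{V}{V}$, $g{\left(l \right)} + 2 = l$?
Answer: $\frac{811440}{977} \approx 830.54$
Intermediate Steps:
$g{\left(l \right)} = -2 + l$
$J{\left(V \right)} = 1$
$a{\left(s \right)} = 4$ ($a{\left(s \right)} = 10 - 6 = 4$)
$f{\left(F \right)} = -2 + \frac{4 + F}{1 + F}$ ($f{\left(F \right)} = -2 + \frac{F + 4}{F + 1} = -2 + \frac{4 + F}{1 + F}$)
$\frac{g{\left(-826 \right)}}{f{\left(979 \right)}} = \frac{-2 - 826}{\frac{1}{1 + 979} \left(2 - 979\right)} = - \frac{828}{\frac{1}{980} \left(2 - 979\right)} = - \frac{828}{\frac{1}{980} \left(-977\right)} = - \frac{828}{- \frac{977}{980}} = \left(-828\right) \left(- \frac{980}{977}\right) = \frac{811440}{977}$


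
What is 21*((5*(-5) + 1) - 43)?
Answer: -1407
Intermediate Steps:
21*((5*(-5) + 1) - 43) = 21*((-25 + 1) - 43) = 21*(-24 - 43) = 21*(-67) = -1407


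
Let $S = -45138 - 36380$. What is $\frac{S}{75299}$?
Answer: $- \frac{81518}{75299} \approx -1.0826$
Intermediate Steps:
$S = -81518$ ($S = -45138 - 36380 = -81518$)
$\frac{S}{75299} = - \frac{81518}{75299}$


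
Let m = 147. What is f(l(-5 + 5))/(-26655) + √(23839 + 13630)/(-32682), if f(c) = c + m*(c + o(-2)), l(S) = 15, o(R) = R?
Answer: -642/8885 - √37469/32682 ≈ -0.078179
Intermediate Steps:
f(c) = -294 + 148*c (f(c) = c + 147*(c - 2) = c + 147*(-2 + c) = c + (-294 + 147*c) = -294 + 148*c)
f(l(-5 + 5))/(-26655) + √(23839 + 13630)/(-32682) = (-294 + 148*15)/(-26655) + √(23839 + 13630)/(-32682) = (-294 + 2220)*(-1/26655) + √37469*(-1/32682) = 1926*(-1/26655) - √37469/32682 = -642/8885 - √37469/32682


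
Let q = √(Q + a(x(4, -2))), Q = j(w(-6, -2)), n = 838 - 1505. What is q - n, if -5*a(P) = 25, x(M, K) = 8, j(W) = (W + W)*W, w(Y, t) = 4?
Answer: 667 + 3*√3 ≈ 672.20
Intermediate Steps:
n = -667
j(W) = 2*W² (j(W) = (2*W)*W = 2*W²)
Q = 32 (Q = 2*4² = 2*16 = 32)
a(P) = -5 (a(P) = -⅕*25 = -5)
q = 3*√3 (q = √(32 - 5) = √27 = 3*√3 ≈ 5.1962)
q - n = 3*√3 - 1*(-667) = 3*√3 + 667 = 667 + 3*√3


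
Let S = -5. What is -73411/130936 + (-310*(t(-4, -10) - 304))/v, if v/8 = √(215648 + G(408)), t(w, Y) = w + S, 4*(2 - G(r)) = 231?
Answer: -5647/10072 + 48515*√862369/1724738 ≈ 25.561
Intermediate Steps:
G(r) = -223/4 (G(r) = 2 - ¼*231 = 2 - 231/4 = -223/4)
t(w, Y) = -5 + w (t(w, Y) = w - 5 = -5 + w)
v = 4*√862369 (v = 8*√(215648 - 223/4) = 8*√(862369/4) = 8*(√862369/2) = 4*√862369 ≈ 3714.6)
-73411/130936 + (-310*(t(-4, -10) - 304))/v = -73411/130936 + (-310*((-5 - 4) - 304))/((4*√862369)) = -73411*1/130936 + (-310*(-9 - 304))*(√862369/3449476) = -5647/10072 + (-310*(-313))*(√862369/3449476) = -5647/10072 + 97030*(√862369/3449476) = -5647/10072 + 48515*√862369/1724738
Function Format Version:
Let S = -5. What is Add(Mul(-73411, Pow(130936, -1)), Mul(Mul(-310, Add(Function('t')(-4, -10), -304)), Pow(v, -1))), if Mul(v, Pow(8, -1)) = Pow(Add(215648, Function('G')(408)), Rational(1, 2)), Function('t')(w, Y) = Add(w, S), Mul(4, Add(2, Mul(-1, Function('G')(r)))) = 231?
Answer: Add(Rational(-5647, 10072), Mul(Rational(48515, 1724738), Pow(862369, Rational(1, 2)))) ≈ 25.561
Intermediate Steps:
Function('G')(r) = Rational(-223, 4) (Function('G')(r) = Add(2, Mul(Rational(-1, 4), 231)) = Add(2, Rational(-231, 4)) = Rational(-223, 4))
Function('t')(w, Y) = Add(-5, w) (Function('t')(w, Y) = Add(w, -5) = Add(-5, w))
v = Mul(4, Pow(862369, Rational(1, 2))) (v = Mul(8, Pow(Add(215648, Rational(-223, 4)), Rational(1, 2))) = Mul(8, Pow(Rational(862369, 4), Rational(1, 2))) = Mul(8, Mul(Rational(1, 2), Pow(862369, Rational(1, 2)))) = Mul(4, Pow(862369, Rational(1, 2))) ≈ 3714.6)
Add(Mul(-73411, Pow(130936, -1)), Mul(Mul(-310, Add(Function('t')(-4, -10), -304)), Pow(v, -1))) = Add(Mul(-73411, Pow(130936, -1)), Mul(Mul(-310, Add(Add(-5, -4), -304)), Pow(Mul(4, Pow(862369, Rational(1, 2))), -1))) = Add(Mul(-73411, Rational(1, 130936)), Mul(Mul(-310, Add(-9, -304)), Mul(Rational(1, 3449476), Pow(862369, Rational(1, 2))))) = Add(Rational(-5647, 10072), Mul(Mul(-310, -313), Mul(Rational(1, 3449476), Pow(862369, Rational(1, 2))))) = Add(Rational(-5647, 10072), Mul(97030, Mul(Rational(1, 3449476), Pow(862369, Rational(1, 2))))) = Add(Rational(-5647, 10072), Mul(Rational(48515, 1724738), Pow(862369, Rational(1, 2))))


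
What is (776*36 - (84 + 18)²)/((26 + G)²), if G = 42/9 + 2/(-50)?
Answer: 98617500/5276209 ≈ 18.691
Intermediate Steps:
G = 347/75 (G = 42*(⅑) + 2*(-1/50) = 14/3 - 1/25 = 347/75 ≈ 4.6267)
(776*36 - (84 + 18)²)/((26 + G)²) = (776*36 - (84 + 18)²)/((26 + 347/75)²) = (27936 - 1*102²)/((2297/75)²) = (27936 - 1*10404)/(5276209/5625) = (27936 - 10404)*(5625/5276209) = 17532*(5625/5276209) = 98617500/5276209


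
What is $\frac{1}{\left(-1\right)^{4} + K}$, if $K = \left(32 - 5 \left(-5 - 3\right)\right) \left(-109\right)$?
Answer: $- \frac{1}{7847} \approx -0.00012744$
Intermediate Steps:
$K = -7848$ ($K = \left(32 - -40\right) \left(-109\right) = \left(32 + 40\right) \left(-109\right) = 72 \left(-109\right) = -7848$)
$\frac{1}{\left(-1\right)^{4} + K} = \frac{1}{\left(-1\right)^{4} - 7848} = \frac{1}{1 - 7848} = \frac{1}{-7847} = - \frac{1}{7847}$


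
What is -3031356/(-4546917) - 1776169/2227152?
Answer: -49066757143/375062047792 ≈ -0.13082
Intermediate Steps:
-3031356/(-4546917) - 1776169/2227152 = -3031356*(-1/4546917) - 1776169*1/2227152 = 1010452/1515639 - 1776169/2227152 = -49066757143/375062047792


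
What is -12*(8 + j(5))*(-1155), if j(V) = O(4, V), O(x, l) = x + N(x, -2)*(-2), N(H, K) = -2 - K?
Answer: 166320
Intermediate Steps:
O(x, l) = x (O(x, l) = x + (-2 - 1*(-2))*(-2) = x + (-2 + 2)*(-2) = x + 0*(-2) = x + 0 = x)
j(V) = 4
-12*(8 + j(5))*(-1155) = -12*(8 + 4)*(-1155) = -12*12*(-1155) = -144*(-1155) = 166320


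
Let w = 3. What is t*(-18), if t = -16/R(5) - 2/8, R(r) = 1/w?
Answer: 1737/2 ≈ 868.50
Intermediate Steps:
R(r) = ⅓ (R(r) = 1/3 = 1*(⅓) = ⅓)
t = -193/4 (t = -16/⅓ - 2/8 = -16*3 - 2*⅛ = -48 - ¼ = -193/4 ≈ -48.250)
t*(-18) = -193/4*(-18) = 1737/2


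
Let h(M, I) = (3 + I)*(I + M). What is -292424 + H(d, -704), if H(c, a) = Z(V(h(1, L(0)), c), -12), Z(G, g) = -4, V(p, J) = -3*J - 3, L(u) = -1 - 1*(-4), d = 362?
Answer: -292428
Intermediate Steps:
L(u) = 3 (L(u) = -1 + 4 = 3)
V(p, J) = -3 - 3*J
H(c, a) = -4
-292424 + H(d, -704) = -292424 - 4 = -292428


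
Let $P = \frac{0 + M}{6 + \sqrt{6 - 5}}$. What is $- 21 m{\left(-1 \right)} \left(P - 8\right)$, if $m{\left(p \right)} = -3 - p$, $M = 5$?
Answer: $-306$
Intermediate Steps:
$P = \frac{5}{7}$ ($P = \frac{0 + 5}{6 + \sqrt{6 - 5}} = \frac{5}{6 + \sqrt{1}} = \frac{5}{6 + 1} = \frac{5}{7} \approx 0.71429$)
$- 21 m{\left(-1 \right)} \left(P - 8\right) = - 21 \left(-3 - -1\right) \left(\frac{5}{7} - 8\right) = - 21 \left(-3 + 1\right) \left(- \frac{51}{7}\right) = - 21 \left(\left(-2\right) \left(- \frac{51}{7}\right)\right) = \left(-21\right) \frac{102}{7} = -306$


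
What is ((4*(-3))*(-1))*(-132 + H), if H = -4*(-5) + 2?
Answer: -1320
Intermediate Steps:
H = 22 (H = 20 + 2 = 22)
((4*(-3))*(-1))*(-132 + H) = ((4*(-3))*(-1))*(-132 + 22) = -12*(-1)*(-110) = 12*(-110) = -1320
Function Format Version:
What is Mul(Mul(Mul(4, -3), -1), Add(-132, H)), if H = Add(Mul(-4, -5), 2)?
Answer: -1320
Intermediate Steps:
H = 22 (H = Add(20, 2) = 22)
Mul(Mul(Mul(4, -3), -1), Add(-132, H)) = Mul(Mul(Mul(4, -3), -1), Add(-132, 22)) = Mul(Mul(-12, -1), -110) = Mul(12, -110) = -1320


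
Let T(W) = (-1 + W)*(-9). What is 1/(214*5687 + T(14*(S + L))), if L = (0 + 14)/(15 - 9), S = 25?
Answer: 1/1213583 ≈ 8.2401e-7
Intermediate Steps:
L = 7/3 (L = 14/6 = 14*(⅙) = 7/3 ≈ 2.3333)
T(W) = 9 - 9*W
1/(214*5687 + T(14*(S + L))) = 1/(214*5687 + (9 - 126*(25 + 7/3))) = 1/(1217018 + (9 - 126*82/3)) = 1/(1217018 + (9 - 9*1148/3)) = 1/(1217018 + (9 - 3444)) = 1/(1217018 - 3435) = 1/1213583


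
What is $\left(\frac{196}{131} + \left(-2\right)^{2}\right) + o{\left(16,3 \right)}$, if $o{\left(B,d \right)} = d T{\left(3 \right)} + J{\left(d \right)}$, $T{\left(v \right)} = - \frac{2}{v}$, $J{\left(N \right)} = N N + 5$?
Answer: $\frac{2292}{131} \approx 17.496$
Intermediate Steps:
$J{\left(N \right)} = 5 + N^{2}$ ($J{\left(N \right)} = N^{2} + 5 = 5 + N^{2}$)
$o{\left(B,d \right)} = 5 + d^{2} - \frac{2 d}{3}$ ($o{\left(B,d \right)} = d \left(- \frac{2}{3}\right) + \left(5 + d^{2}\right) = - \frac{2 d}{3} + \left(5 + d^{2}\right) = 5 + d^{2} - \frac{2 d}{3}$)
$\left(\frac{196}{131} + \left(-2\right)^{2}\right) + o{\left(16,3 \right)} = \left(\frac{196}{131} + \left(-2\right)^{2}\right) + \left(5 + 3^{2} - 2\right) = \left(196 \cdot \frac{1}{131} + 4\right) + \left(5 + 9 - 2\right) = \left(\frac{196}{131} + 4\right) + 12 = \frac{720}{131} + 12 = \frac{2292}{131}$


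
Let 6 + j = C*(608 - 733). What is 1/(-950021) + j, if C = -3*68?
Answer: 24219835373/950021 ≈ 25494.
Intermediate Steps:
C = -204
j = 25494 (j = -6 - 204*(608 - 733) = -6 - 204*(-125) = -6 + 25500 = 25494)
1/(-950021) + j = 1/(-950021) + 25494 = -1/950021 + 25494 = 24219835373/950021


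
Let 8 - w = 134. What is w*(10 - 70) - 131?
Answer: 7429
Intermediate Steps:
w = -126 (w = 8 - 1*134 = 8 - 134 = -126)
w*(10 - 70) - 131 = -126*(10 - 70) - 131 = -126*(-60) - 131 = 7560 - 131 = 7429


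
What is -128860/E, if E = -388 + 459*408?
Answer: -32215/46721 ≈ -0.68952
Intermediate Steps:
E = 186884 (E = -388 + 187272 = 186884)
-128860/E = -128860/186884 = -128860*1/186884 = -32215/46721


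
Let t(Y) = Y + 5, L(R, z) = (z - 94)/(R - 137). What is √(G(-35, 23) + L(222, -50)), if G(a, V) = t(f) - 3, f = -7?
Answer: I*√48365/85 ≈ 2.5873*I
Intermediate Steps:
L(R, z) = (-94 + z)/(-137 + R)
t(Y) = 5 + Y
G(a, V) = -5 (G(a, V) = (5 - 7) - 3 = -2 - 3 = -5)
√(G(-35, 23) + L(222, -50)) = √(-5 + (-94 - 50)/(-137 + 222)) = √(-5 - 144/85) = √(-569/85) = I*√48365/85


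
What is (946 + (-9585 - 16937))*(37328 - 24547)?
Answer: -326886856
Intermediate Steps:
(946 + (-9585 - 16937))*(37328 - 24547) = (946 - 26522)*12781 = -25576*12781 = -326886856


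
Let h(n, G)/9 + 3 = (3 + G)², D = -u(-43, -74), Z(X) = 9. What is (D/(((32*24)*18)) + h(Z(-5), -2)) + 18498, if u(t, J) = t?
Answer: 255467563/13824 ≈ 18480.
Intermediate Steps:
D = 43 (D = -1*(-43) = 43)
h(n, G) = -27 + 9*(3 + G)²
(D/(((32*24)*18)) + h(Z(-5), -2)) + 18498 = (43/(((32*24)*18)) + (-27 + 9*(3 - 2)²)) + 18498 = (43/((768*18)) + (-27 + 9*1²)) + 18498 = (43/13824 + (-27 + 9*1)) + 18498 = (43*(1/13824) + (-27 + 9)) + 18498 = (43/13824 - 18) + 18498 = -248789/13824 + 18498 = 255467563/13824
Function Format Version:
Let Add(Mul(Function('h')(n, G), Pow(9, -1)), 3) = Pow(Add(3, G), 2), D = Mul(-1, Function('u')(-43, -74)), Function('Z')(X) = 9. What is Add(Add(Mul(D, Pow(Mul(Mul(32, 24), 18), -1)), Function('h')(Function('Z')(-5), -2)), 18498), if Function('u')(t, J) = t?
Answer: Rational(255467563, 13824) ≈ 18480.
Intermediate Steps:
D = 43 (D = Mul(-1, -43) = 43)
Function('h')(n, G) = Add(-27, Mul(9, Pow(Add(3, G), 2)))
Add(Add(Mul(D, Pow(Mul(Mul(32, 24), 18), -1)), Function('h')(Function('Z')(-5), -2)), 18498) = Add(Add(Mul(43, Pow(Mul(Mul(32, 24), 18), -1)), Add(-27, Mul(9, Pow(Add(3, -2), 2)))), 18498) = Add(Add(Mul(43, Pow(Mul(768, 18), -1)), Add(-27, Mul(9, Pow(1, 2)))), 18498) = Add(Add(Mul(43, Pow(13824, -1)), Add(-27, Mul(9, 1))), 18498) = Add(Add(Mul(43, Rational(1, 13824)), Add(-27, 9)), 18498) = Add(Add(Rational(43, 13824), -18), 18498) = Add(Rational(-248789, 13824), 18498) = Rational(255467563, 13824)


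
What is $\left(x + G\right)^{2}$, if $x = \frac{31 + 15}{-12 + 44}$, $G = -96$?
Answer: $\frac{2289169}{256} \approx 8942.1$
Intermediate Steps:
$x = \frac{23}{16}$ ($x = \frac{46}{32} = 46 \cdot \frac{1}{32} = \frac{23}{16} \approx 1.4375$)
$\left(x + G\right)^{2} = \left(\frac{23}{16} - 96\right)^{2} = \left(- \frac{1513}{16}\right)^{2} = \frac{2289169}{256}$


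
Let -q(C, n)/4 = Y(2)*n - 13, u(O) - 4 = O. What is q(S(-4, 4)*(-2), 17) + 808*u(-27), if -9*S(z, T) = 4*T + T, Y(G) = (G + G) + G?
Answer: -18940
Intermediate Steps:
Y(G) = 3*G (Y(G) = 2*G + G = 3*G)
S(z, T) = -5*T/9 (S(z, T) = -(4*T + T)/9 = -5*T/9)
u(O) = 4 + O
q(C, n) = 52 - 24*n (q(C, n) = -4*((3*2)*n - 13) = -4*(6*n - 13) = -4*(-13 + 6*n) = 52 - 24*n)
q(S(-4, 4)*(-2), 17) + 808*u(-27) = (52 - 24*17) + 808*(4 - 27) = (52 - 408) + 808*(-23) = -356 - 18584 = -18940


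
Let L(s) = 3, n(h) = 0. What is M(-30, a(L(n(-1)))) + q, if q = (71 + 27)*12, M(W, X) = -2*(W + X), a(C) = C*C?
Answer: 1218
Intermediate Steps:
a(C) = C**2
M(W, X) = -2*W - 2*X
q = 1176 (q = 98*12 = 1176)
M(-30, a(L(n(-1)))) + q = (-2*(-30) - 2*3**2) + 1176 = (60 - 2*9) + 1176 = (60 - 18) + 1176 = 42 + 1176 = 1218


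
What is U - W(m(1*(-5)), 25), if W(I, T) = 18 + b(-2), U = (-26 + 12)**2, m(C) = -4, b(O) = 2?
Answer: 176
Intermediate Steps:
U = 196 (U = (-14)**2 = 196)
W(I, T) = 20 (W(I, T) = 18 + 2 = 20)
U - W(m(1*(-5)), 25) = 196 - 1*20 = 196 - 20 = 176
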